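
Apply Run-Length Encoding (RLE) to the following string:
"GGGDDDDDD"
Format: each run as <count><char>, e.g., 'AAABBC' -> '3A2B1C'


Scanning runs left to right:
  i=0: run of 'G' x 3 -> '3G'
  i=3: run of 'D' x 6 -> '6D'

RLE = 3G6D


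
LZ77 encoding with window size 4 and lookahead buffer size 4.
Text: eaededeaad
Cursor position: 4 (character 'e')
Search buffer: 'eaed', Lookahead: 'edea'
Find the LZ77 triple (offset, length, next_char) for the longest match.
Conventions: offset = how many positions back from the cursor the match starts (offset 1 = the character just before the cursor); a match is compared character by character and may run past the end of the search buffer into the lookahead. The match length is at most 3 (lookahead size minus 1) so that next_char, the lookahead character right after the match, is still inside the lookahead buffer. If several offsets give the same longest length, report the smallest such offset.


Try each offset into the search buffer:
  offset=1 (pos 3, char 'd'): match length 0
  offset=2 (pos 2, char 'e'): match length 3
  offset=3 (pos 1, char 'a'): match length 0
  offset=4 (pos 0, char 'e'): match length 1
Longest match has length 3 at offset 2.
next_char = character at position 4 + 3 = 7 -> 'a'

Best match: offset=2, length=3 (matching 'ede' starting at position 2)
LZ77 triple: (2, 3, 'a')


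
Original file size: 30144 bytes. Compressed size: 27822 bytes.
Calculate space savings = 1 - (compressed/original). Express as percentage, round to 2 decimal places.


ratio = compressed/original = 27822/30144 = 0.92297
savings = 1 - ratio = 1 - 0.92297 = 0.07703
as a percentage: 0.07703 * 100 = 7.7%

Space savings = 1 - 27822/30144 = 7.7%


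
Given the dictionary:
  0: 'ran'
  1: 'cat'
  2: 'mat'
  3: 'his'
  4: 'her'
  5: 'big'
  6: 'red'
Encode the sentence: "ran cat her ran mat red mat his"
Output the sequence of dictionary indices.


Look up each word in the dictionary:
  'ran' -> 0
  'cat' -> 1
  'her' -> 4
  'ran' -> 0
  'mat' -> 2
  'red' -> 6
  'mat' -> 2
  'his' -> 3

Encoded: [0, 1, 4, 0, 2, 6, 2, 3]


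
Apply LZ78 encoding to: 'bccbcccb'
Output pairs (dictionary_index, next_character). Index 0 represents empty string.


LZ78 encoding steps:
Dictionary: {0: ''}
Step 1: w='' (idx 0), next='b' -> output (0, 'b'), add 'b' as idx 1
Step 2: w='' (idx 0), next='c' -> output (0, 'c'), add 'c' as idx 2
Step 3: w='c' (idx 2), next='b' -> output (2, 'b'), add 'cb' as idx 3
Step 4: w='c' (idx 2), next='c' -> output (2, 'c'), add 'cc' as idx 4
Step 5: w='cb' (idx 3), end of input -> output (3, '')


Encoded: [(0, 'b'), (0, 'c'), (2, 'b'), (2, 'c'), (3, '')]


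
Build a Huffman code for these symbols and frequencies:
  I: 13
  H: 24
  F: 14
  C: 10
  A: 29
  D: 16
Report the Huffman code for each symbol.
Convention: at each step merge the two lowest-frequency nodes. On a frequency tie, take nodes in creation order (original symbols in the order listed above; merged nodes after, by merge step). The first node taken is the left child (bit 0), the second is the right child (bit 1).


Huffman tree construction:
Step 1: Merge C(10) + I(13) = 23
Step 2: Merge F(14) + D(16) = 30
Step 3: Merge (C+I)(23) + H(24) = 47
Step 4: Merge A(29) + (F+D)(30) = 59
Step 5: Merge ((C+I)+H)(47) + (A+(F+D))(59) = 106
Read each symbol's code off the tree from the root (left child = 0, right child = 1).

Codes:
  I: 001 (length 3)
  H: 01 (length 2)
  F: 110 (length 3)
  C: 000 (length 3)
  A: 10 (length 2)
  D: 111 (length 3)
Average code length: 265/106 = 2.5000 bits/symbol


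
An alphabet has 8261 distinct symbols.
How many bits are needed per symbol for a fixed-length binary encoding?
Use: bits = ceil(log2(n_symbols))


log2(8261) = 13.0121
Bracket: 2^13 = 8192 < 8261 <= 2^14 = 16384
So ceil(log2(8261)) = 14

bits = ceil(log2(8261)) = ceil(13.0121) = 14 bits


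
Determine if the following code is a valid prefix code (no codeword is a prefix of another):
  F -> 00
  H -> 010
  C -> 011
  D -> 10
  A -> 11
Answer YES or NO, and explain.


Checking each pair (does one codeword prefix another?):
  F='00' vs H='010': no prefix
  F='00' vs C='011': no prefix
  F='00' vs D='10': no prefix
  F='00' vs A='11': no prefix
  H='010' vs F='00': no prefix
  H='010' vs C='011': no prefix
  H='010' vs D='10': no prefix
  H='010' vs A='11': no prefix
  C='011' vs F='00': no prefix
  C='011' vs H='010': no prefix
  C='011' vs D='10': no prefix
  C='011' vs A='11': no prefix
  D='10' vs F='00': no prefix
  D='10' vs H='010': no prefix
  D='10' vs C='011': no prefix
  D='10' vs A='11': no prefix
  A='11' vs F='00': no prefix
  A='11' vs H='010': no prefix
  A='11' vs C='011': no prefix
  A='11' vs D='10': no prefix
No violation found over all pairs.

YES -- this is a valid prefix code. No codeword is a prefix of any other codeword.


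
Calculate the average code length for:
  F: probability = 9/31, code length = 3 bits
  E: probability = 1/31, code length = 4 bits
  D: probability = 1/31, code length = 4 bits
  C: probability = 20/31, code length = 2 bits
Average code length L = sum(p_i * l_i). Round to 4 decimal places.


Weighted contributions p_i * l_i:
  F: (9/31) * 3 = 27/31
  E: (1/31) * 4 = 4/31
  D: (1/31) * 4 = 4/31
  C: (20/31) * 2 = 40/31
Sum = (27 + 4 + 4 + 40)/31 = 75/31

L = 75/31 = 2.4194 bits/symbol


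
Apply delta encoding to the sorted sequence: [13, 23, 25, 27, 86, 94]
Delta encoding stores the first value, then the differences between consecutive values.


First value: 13
Deltas:
  23 - 13 = 10
  25 - 23 = 2
  27 - 25 = 2
  86 - 27 = 59
  94 - 86 = 8


Delta encoded: [13, 10, 2, 2, 59, 8]


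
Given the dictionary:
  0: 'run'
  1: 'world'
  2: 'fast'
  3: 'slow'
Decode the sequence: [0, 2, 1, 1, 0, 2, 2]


Look up each index in the dictionary:
  0 -> 'run'
  2 -> 'fast'
  1 -> 'world'
  1 -> 'world'
  0 -> 'run'
  2 -> 'fast'
  2 -> 'fast'

Decoded: "run fast world world run fast fast"


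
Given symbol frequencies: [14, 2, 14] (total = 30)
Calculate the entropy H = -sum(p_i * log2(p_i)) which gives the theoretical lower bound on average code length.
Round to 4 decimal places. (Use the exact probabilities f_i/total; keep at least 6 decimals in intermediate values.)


Per-symbol terms -p_i * log2(p_i) with p_i = f_i/30:
  p = 14/30 = 0.466667: log2(p) = -1.099536, -p*log2(p) = 0.513117
  p = 2/30 = 0.066667: log2(p) = -3.906891, -p*log2(p) = 0.260459
  p = 14/30 = 0.466667: log2(p) = -1.099536, -p*log2(p) = 0.513117
H = 0.513117 + 0.260459 + 0.513117 = 1.286693

H = 1.2867 bits/symbol


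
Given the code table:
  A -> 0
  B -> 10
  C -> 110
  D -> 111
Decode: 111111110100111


Decoding:
111 -> D
111 -> D
110 -> C
10 -> B
0 -> A
111 -> D


Result: DDCBAD


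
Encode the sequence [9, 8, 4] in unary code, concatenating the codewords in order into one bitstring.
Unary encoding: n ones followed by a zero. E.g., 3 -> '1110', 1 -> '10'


Encode each number as n ones followed by a terminating 0:
  9 -> 1111111110 (10 bits)
  8 -> 111111110 (9 bits)
  4 -> 11110 (5 bits)
Total length = 10 + 9 + 5 = 24 bits.

Unary([9, 8, 4]) = 111111111011111111011110 (24 bits)


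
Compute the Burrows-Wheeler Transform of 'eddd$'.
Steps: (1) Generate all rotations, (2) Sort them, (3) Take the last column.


Rotations (sorted):
  0: $eddd -> last char: d
  1: d$edd -> last char: d
  2: dd$ed -> last char: d
  3: ddd$e -> last char: e
  4: eddd$ -> last char: $


BWT = ddde$


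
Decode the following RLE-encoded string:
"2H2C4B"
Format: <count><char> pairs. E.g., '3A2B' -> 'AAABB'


Expanding each <count><char> pair:
  2H -> 'HH'
  2C -> 'CC'
  4B -> 'BBBB'

Decoded = HHCCBBBB


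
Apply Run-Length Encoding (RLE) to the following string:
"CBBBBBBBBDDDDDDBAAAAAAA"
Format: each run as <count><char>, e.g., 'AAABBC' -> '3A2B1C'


Scanning runs left to right:
  i=0: run of 'C' x 1 -> '1C'
  i=1: run of 'B' x 8 -> '8B'
  i=9: run of 'D' x 6 -> '6D'
  i=15: run of 'B' x 1 -> '1B'
  i=16: run of 'A' x 7 -> '7A'

RLE = 1C8B6D1B7A


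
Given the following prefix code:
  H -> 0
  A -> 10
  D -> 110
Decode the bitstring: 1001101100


Decoding step by step:
Bits 10 -> A
Bits 0 -> H
Bits 110 -> D
Bits 110 -> D
Bits 0 -> H


Decoded message: AHDDH


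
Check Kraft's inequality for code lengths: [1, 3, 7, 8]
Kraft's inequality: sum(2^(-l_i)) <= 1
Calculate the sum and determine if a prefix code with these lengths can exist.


Sum = 2^(-1) + 2^(-3) + 2^(-7) + 2^(-8)
    = 0.5 + 0.125 + 0.0078125 + 0.00390625
    = 163/256 = 0.63671875
Since 0.63671875 <= 1, Kraft's inequality IS satisfied.
A prefix code with these lengths CAN exist.

Kraft sum = 0.63671875. Satisfied.


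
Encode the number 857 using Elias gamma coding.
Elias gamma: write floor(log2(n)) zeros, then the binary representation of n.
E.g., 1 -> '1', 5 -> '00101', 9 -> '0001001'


num_bits = floor(log2(857)) + 1 = 10
leading_zeros = num_bits - 1 = 9
binary(857) = 1101011001

Elias gamma(857) = '000000000' + '1101011001' = 0000000001101011001 (19 bits)


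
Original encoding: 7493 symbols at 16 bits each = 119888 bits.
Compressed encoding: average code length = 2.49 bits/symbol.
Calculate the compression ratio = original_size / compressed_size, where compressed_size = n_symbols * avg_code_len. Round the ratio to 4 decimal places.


original_size = n_symbols * orig_bits = 7493 * 16 = 119888 bits
compressed_size = n_symbols * avg_code_len = 7493 * 2.49 = 18657.57 bits
ratio = original_size / compressed_size = 119888 / 18657.57 = 6.4257

Compression ratio = 6.4257


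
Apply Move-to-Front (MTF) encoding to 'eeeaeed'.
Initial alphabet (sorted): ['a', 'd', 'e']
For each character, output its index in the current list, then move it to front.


MTF encoding:
'e': index 2 in ['a', 'd', 'e'] -> ['e', 'a', 'd']
'e': index 0 in ['e', 'a', 'd'] -> ['e', 'a', 'd']
'e': index 0 in ['e', 'a', 'd'] -> ['e', 'a', 'd']
'a': index 1 in ['e', 'a', 'd'] -> ['a', 'e', 'd']
'e': index 1 in ['a', 'e', 'd'] -> ['e', 'a', 'd']
'e': index 0 in ['e', 'a', 'd'] -> ['e', 'a', 'd']
'd': index 2 in ['e', 'a', 'd'] -> ['d', 'e', 'a']


Output: [2, 0, 0, 1, 1, 0, 2]


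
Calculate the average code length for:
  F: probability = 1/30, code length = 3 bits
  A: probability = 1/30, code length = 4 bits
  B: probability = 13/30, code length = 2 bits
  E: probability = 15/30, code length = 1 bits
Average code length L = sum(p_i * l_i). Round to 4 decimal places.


Weighted contributions p_i * l_i:
  F: (1/30) * 3 = 3/30
  A: (1/30) * 4 = 4/30
  B: (13/30) * 2 = 26/30
  E: (15/30) * 1 = 15/30
Sum = (3 + 4 + 26 + 15)/30 = 48/30

L = 48/30 = 1.6000 bits/symbol


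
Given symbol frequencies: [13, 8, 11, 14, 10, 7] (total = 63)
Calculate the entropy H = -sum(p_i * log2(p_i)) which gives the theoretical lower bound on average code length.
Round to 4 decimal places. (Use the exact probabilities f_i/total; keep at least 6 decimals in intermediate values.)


Per-symbol terms -p_i * log2(p_i) with p_i = f_i/63:
  p = 13/63 = 0.206349: log2(p) = -2.276840, -p*log2(p) = 0.469824
  p = 8/63 = 0.126984: log2(p) = -2.977280, -p*log2(p) = 0.378067
  p = 11/63 = 0.174603: log2(p) = -2.517848, -p*log2(p) = 0.439624
  p = 14/63 = 0.222222: log2(p) = -2.169925, -p*log2(p) = 0.482206
  p = 10/63 = 0.158730: log2(p) = -2.655352, -p*log2(p) = 0.421484
  p = 7/63 = 0.111111: log2(p) = -3.169925, -p*log2(p) = 0.352214
H = 0.469824 + 0.378067 + 0.439624 + 0.482206 + 0.421484 + 0.352214 = 2.543419

H = 2.5434 bits/symbol


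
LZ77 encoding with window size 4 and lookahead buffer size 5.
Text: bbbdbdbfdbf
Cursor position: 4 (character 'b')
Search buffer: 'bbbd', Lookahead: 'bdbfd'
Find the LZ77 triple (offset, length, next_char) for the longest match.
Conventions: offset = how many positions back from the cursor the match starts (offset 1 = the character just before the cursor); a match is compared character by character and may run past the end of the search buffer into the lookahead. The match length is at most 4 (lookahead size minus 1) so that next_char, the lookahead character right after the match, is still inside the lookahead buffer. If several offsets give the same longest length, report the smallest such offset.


Try each offset into the search buffer:
  offset=1 (pos 3, char 'd'): match length 0
  offset=2 (pos 2, char 'b'): match length 3
  offset=3 (pos 1, char 'b'): match length 1
  offset=4 (pos 0, char 'b'): match length 1
Longest match has length 3 at offset 2.
next_char = character at position 4 + 3 = 7 -> 'f'

Best match: offset=2, length=3 (matching 'bdb' starting at position 2)
LZ77 triple: (2, 3, 'f')


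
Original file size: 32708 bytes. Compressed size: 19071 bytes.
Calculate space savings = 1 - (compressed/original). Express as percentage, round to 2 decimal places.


ratio = compressed/original = 19071/32708 = 0.583068
savings = 1 - ratio = 1 - 0.583068 = 0.416932
as a percentage: 0.416932 * 100 = 41.69%

Space savings = 1 - 19071/32708 = 41.69%


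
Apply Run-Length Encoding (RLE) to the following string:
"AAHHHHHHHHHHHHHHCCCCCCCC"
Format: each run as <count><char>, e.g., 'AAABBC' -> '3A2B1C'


Scanning runs left to right:
  i=0: run of 'A' x 2 -> '2A'
  i=2: run of 'H' x 14 -> '14H'
  i=16: run of 'C' x 8 -> '8C'

RLE = 2A14H8C


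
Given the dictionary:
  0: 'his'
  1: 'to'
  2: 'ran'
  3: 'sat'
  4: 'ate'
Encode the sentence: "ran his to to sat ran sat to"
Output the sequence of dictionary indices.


Look up each word in the dictionary:
  'ran' -> 2
  'his' -> 0
  'to' -> 1
  'to' -> 1
  'sat' -> 3
  'ran' -> 2
  'sat' -> 3
  'to' -> 1

Encoded: [2, 0, 1, 1, 3, 2, 3, 1]


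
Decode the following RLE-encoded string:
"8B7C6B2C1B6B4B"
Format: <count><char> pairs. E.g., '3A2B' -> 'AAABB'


Expanding each <count><char> pair:
  8B -> 'BBBBBBBB'
  7C -> 'CCCCCCC'
  6B -> 'BBBBBB'
  2C -> 'CC'
  1B -> 'B'
  6B -> 'BBBBBB'
  4B -> 'BBBB'

Decoded = BBBBBBBBCCCCCCCBBBBBBCCBBBBBBBBBBB


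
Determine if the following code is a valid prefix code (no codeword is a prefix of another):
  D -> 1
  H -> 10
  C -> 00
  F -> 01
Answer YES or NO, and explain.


Checking each pair (does one codeword prefix another?):
  D='1' vs H='10': prefix -- VIOLATION

NO -- this is NOT a valid prefix code. D (1) is a prefix of H (10).


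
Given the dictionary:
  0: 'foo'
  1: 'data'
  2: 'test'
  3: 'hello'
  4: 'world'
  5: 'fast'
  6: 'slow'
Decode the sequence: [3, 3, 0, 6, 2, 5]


Look up each index in the dictionary:
  3 -> 'hello'
  3 -> 'hello'
  0 -> 'foo'
  6 -> 'slow'
  2 -> 'test'
  5 -> 'fast'

Decoded: "hello hello foo slow test fast"


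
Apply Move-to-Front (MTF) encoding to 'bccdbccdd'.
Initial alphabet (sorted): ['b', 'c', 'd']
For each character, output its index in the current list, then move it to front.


MTF encoding:
'b': index 0 in ['b', 'c', 'd'] -> ['b', 'c', 'd']
'c': index 1 in ['b', 'c', 'd'] -> ['c', 'b', 'd']
'c': index 0 in ['c', 'b', 'd'] -> ['c', 'b', 'd']
'd': index 2 in ['c', 'b', 'd'] -> ['d', 'c', 'b']
'b': index 2 in ['d', 'c', 'b'] -> ['b', 'd', 'c']
'c': index 2 in ['b', 'd', 'c'] -> ['c', 'b', 'd']
'c': index 0 in ['c', 'b', 'd'] -> ['c', 'b', 'd']
'd': index 2 in ['c', 'b', 'd'] -> ['d', 'c', 'b']
'd': index 0 in ['d', 'c', 'b'] -> ['d', 'c', 'b']


Output: [0, 1, 0, 2, 2, 2, 0, 2, 0]


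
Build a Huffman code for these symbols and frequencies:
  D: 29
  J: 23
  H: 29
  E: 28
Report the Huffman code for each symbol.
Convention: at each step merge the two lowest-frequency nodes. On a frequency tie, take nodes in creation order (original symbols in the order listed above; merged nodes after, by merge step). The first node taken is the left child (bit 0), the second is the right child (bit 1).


Huffman tree construction:
Step 1: Merge J(23) + E(28) = 51
Step 2: Merge D(29) + H(29) = 58
Step 3: Merge (J+E)(51) + (D+H)(58) = 109
Read each symbol's code off the tree from the root (left child = 0, right child = 1).

Codes:
  D: 10 (length 2)
  J: 00 (length 2)
  H: 11 (length 2)
  E: 01 (length 2)
Average code length: 218/109 = 2.0000 bits/symbol


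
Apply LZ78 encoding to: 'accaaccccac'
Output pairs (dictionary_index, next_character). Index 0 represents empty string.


LZ78 encoding steps:
Dictionary: {0: ''}
Step 1: w='' (idx 0), next='a' -> output (0, 'a'), add 'a' as idx 1
Step 2: w='' (idx 0), next='c' -> output (0, 'c'), add 'c' as idx 2
Step 3: w='c' (idx 2), next='a' -> output (2, 'a'), add 'ca' as idx 3
Step 4: w='a' (idx 1), next='c' -> output (1, 'c'), add 'ac' as idx 4
Step 5: w='c' (idx 2), next='c' -> output (2, 'c'), add 'cc' as idx 5
Step 6: w='ca' (idx 3), next='c' -> output (3, 'c'), add 'cac' as idx 6


Encoded: [(0, 'a'), (0, 'c'), (2, 'a'), (1, 'c'), (2, 'c'), (3, 'c')]


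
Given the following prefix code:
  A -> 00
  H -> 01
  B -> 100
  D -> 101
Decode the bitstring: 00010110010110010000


Decoding step by step:
Bits 00 -> A
Bits 01 -> H
Bits 01 -> H
Bits 100 -> B
Bits 101 -> D
Bits 100 -> B
Bits 100 -> B
Bits 00 -> A


Decoded message: AHHBDBBA


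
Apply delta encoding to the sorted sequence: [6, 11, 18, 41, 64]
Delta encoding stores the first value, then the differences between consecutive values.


First value: 6
Deltas:
  11 - 6 = 5
  18 - 11 = 7
  41 - 18 = 23
  64 - 41 = 23


Delta encoded: [6, 5, 7, 23, 23]


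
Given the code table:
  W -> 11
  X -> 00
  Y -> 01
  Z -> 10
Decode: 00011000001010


Decoding:
00 -> X
01 -> Y
10 -> Z
00 -> X
00 -> X
10 -> Z
10 -> Z


Result: XYZXXZZ


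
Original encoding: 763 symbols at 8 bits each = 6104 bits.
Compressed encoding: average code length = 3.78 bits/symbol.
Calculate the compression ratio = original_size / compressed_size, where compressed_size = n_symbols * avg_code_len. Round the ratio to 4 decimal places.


original_size = n_symbols * orig_bits = 763 * 8 = 6104 bits
compressed_size = n_symbols * avg_code_len = 763 * 3.78 = 2884.14 bits
ratio = original_size / compressed_size = 6104 / 2884.14 = 2.1164

Compression ratio = 2.1164


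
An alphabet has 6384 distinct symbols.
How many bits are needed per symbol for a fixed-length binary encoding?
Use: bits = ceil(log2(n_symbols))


log2(6384) = 12.6402
Bracket: 2^12 = 4096 < 6384 <= 2^13 = 8192
So ceil(log2(6384)) = 13

bits = ceil(log2(6384)) = ceil(12.6402) = 13 bits


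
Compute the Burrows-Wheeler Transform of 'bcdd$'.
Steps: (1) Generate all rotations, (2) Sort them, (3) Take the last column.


Rotations (sorted):
  0: $bcdd -> last char: d
  1: bcdd$ -> last char: $
  2: cdd$b -> last char: b
  3: d$bcd -> last char: d
  4: dd$bc -> last char: c


BWT = d$bdc


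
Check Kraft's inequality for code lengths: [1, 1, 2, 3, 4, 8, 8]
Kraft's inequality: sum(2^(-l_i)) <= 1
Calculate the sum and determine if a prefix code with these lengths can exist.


Sum = 2^(-1) + 2^(-1) + 2^(-2) + 2^(-3) + 2^(-4) + 2^(-8) + 2^(-8)
    = 0.5 + 0.5 + 0.25 + 0.125 + 0.0625 + 0.00390625 + 0.00390625
    = 370/256 = 1.4453125
Since 1.4453125 > 1, Kraft's inequality is NOT satisfied.
A prefix code with these lengths CANNOT exist.

Kraft sum = 1.4453125. Not satisfied.


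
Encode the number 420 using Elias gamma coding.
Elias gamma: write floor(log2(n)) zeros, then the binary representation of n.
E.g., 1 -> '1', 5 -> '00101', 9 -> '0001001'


num_bits = floor(log2(420)) + 1 = 9
leading_zeros = num_bits - 1 = 8
binary(420) = 110100100

Elias gamma(420) = '00000000' + '110100100' = 00000000110100100 (17 bits)


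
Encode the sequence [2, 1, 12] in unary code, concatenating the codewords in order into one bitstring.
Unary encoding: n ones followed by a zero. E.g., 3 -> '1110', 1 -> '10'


Encode each number as n ones followed by a terminating 0:
  2 -> 110 (3 bits)
  1 -> 10 (2 bits)
  12 -> 1111111111110 (13 bits)
Total length = 3 + 2 + 13 = 18 bits.

Unary([2, 1, 12]) = 110101111111111110 (18 bits)


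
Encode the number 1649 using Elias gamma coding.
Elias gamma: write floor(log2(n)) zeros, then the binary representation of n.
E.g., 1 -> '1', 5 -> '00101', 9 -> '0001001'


num_bits = floor(log2(1649)) + 1 = 11
leading_zeros = num_bits - 1 = 10
binary(1649) = 11001110001

Elias gamma(1649) = '0000000000' + '11001110001' = 000000000011001110001 (21 bits)


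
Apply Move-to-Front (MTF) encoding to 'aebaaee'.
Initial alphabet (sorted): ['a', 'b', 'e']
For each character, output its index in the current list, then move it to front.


MTF encoding:
'a': index 0 in ['a', 'b', 'e'] -> ['a', 'b', 'e']
'e': index 2 in ['a', 'b', 'e'] -> ['e', 'a', 'b']
'b': index 2 in ['e', 'a', 'b'] -> ['b', 'e', 'a']
'a': index 2 in ['b', 'e', 'a'] -> ['a', 'b', 'e']
'a': index 0 in ['a', 'b', 'e'] -> ['a', 'b', 'e']
'e': index 2 in ['a', 'b', 'e'] -> ['e', 'a', 'b']
'e': index 0 in ['e', 'a', 'b'] -> ['e', 'a', 'b']


Output: [0, 2, 2, 2, 0, 2, 0]


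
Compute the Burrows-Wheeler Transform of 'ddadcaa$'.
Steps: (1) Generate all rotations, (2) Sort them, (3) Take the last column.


Rotations (sorted):
  0: $ddadcaa -> last char: a
  1: a$ddadca -> last char: a
  2: aa$ddadc -> last char: c
  3: adcaa$dd -> last char: d
  4: caa$ddad -> last char: d
  5: dadcaa$d -> last char: d
  6: dcaa$dda -> last char: a
  7: ddadcaa$ -> last char: $


BWT = aacddda$


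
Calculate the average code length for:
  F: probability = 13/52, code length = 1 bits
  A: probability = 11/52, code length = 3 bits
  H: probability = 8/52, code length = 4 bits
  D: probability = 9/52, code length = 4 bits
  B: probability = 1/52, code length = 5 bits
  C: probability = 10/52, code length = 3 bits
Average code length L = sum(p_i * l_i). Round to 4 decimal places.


Weighted contributions p_i * l_i:
  F: (13/52) * 1 = 13/52
  A: (11/52) * 3 = 33/52
  H: (8/52) * 4 = 32/52
  D: (9/52) * 4 = 36/52
  B: (1/52) * 5 = 5/52
  C: (10/52) * 3 = 30/52
Sum = (13 + 33 + 32 + 36 + 5 + 30)/52 = 149/52

L = 149/52 = 2.8654 bits/symbol


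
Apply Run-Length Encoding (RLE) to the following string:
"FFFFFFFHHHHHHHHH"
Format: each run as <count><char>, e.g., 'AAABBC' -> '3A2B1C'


Scanning runs left to right:
  i=0: run of 'F' x 7 -> '7F'
  i=7: run of 'H' x 9 -> '9H'

RLE = 7F9H


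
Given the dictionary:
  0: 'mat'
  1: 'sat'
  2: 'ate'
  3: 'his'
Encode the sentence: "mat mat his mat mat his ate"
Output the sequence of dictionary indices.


Look up each word in the dictionary:
  'mat' -> 0
  'mat' -> 0
  'his' -> 3
  'mat' -> 0
  'mat' -> 0
  'his' -> 3
  'ate' -> 2

Encoded: [0, 0, 3, 0, 0, 3, 2]


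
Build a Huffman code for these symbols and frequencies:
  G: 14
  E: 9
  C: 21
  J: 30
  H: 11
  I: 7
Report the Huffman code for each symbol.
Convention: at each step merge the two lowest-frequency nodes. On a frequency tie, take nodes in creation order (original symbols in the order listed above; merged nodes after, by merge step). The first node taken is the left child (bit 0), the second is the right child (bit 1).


Huffman tree construction:
Step 1: Merge I(7) + E(9) = 16
Step 2: Merge H(11) + G(14) = 25
Step 3: Merge (I+E)(16) + C(21) = 37
Step 4: Merge (H+G)(25) + J(30) = 55
Step 5: Merge ((I+E)+C)(37) + ((H+G)+J)(55) = 92
Read each symbol's code off the tree from the root (left child = 0, right child = 1).

Codes:
  G: 101 (length 3)
  E: 001 (length 3)
  C: 01 (length 2)
  J: 11 (length 2)
  H: 100 (length 3)
  I: 000 (length 3)
Average code length: 225/92 = 2.4457 bits/symbol


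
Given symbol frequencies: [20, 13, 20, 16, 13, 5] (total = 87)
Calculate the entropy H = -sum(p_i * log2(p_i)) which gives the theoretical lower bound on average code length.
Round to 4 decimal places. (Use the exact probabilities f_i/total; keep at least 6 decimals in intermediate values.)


Per-symbol terms -p_i * log2(p_i) with p_i = f_i/87:
  p = 20/87 = 0.229885: log2(p) = -2.121015, -p*log2(p) = 0.487590
  p = 13/87 = 0.149425: log2(p) = -2.742504, -p*log2(p) = 0.409799
  p = 20/87 = 0.229885: log2(p) = -2.121015, -p*log2(p) = 0.487590
  p = 16/87 = 0.183908: log2(p) = -2.442943, -p*log2(p) = 0.449277
  p = 13/87 = 0.149425: log2(p) = -2.742504, -p*log2(p) = 0.409799
  p = 5/87 = 0.057471: log2(p) = -4.121015, -p*log2(p) = 0.236840
H = 0.487590 + 0.409799 + 0.487590 + 0.449277 + 0.409799 + 0.236840 = 2.480895

H = 2.4809 bits/symbol


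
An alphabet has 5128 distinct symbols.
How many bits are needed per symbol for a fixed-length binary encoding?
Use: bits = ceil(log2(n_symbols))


log2(5128) = 12.3242
Bracket: 2^12 = 4096 < 5128 <= 2^13 = 8192
So ceil(log2(5128)) = 13

bits = ceil(log2(5128)) = ceil(12.3242) = 13 bits


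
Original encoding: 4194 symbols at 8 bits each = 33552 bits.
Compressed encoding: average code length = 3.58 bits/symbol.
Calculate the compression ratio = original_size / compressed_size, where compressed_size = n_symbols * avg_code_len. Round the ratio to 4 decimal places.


original_size = n_symbols * orig_bits = 4194 * 8 = 33552 bits
compressed_size = n_symbols * avg_code_len = 4194 * 3.58 = 15014.52 bits
ratio = original_size / compressed_size = 33552 / 15014.52 = 2.2346

Compression ratio = 2.2346


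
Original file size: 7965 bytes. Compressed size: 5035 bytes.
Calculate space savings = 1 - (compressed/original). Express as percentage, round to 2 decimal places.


ratio = compressed/original = 5035/7965 = 0.632141
savings = 1 - ratio = 1 - 0.632141 = 0.367859
as a percentage: 0.367859 * 100 = 36.79%

Space savings = 1 - 5035/7965 = 36.79%


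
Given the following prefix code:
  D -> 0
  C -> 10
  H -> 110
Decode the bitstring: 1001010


Decoding step by step:
Bits 10 -> C
Bits 0 -> D
Bits 10 -> C
Bits 10 -> C


Decoded message: CDCC


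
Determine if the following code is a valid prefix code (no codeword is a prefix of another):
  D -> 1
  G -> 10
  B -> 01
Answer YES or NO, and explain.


Checking each pair (does one codeword prefix another?):
  D='1' vs G='10': prefix -- VIOLATION

NO -- this is NOT a valid prefix code. D (1) is a prefix of G (10).


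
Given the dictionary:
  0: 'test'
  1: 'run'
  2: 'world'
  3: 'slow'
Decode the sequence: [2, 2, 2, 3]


Look up each index in the dictionary:
  2 -> 'world'
  2 -> 'world'
  2 -> 'world'
  3 -> 'slow'

Decoded: "world world world slow"


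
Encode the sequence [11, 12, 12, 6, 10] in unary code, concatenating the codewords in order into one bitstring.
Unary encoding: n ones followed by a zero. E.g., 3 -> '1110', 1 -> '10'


Encode each number as n ones followed by a terminating 0:
  11 -> 111111111110 (12 bits)
  12 -> 1111111111110 (13 bits)
  12 -> 1111111111110 (13 bits)
  6 -> 1111110 (7 bits)
  10 -> 11111111110 (11 bits)
Total length = 12 + 13 + 13 + 7 + 11 = 56 bits.

Unary([11, 12, 12, 6, 10]) = 11111111111011111111111101111111111110111111011111111110 (56 bits)


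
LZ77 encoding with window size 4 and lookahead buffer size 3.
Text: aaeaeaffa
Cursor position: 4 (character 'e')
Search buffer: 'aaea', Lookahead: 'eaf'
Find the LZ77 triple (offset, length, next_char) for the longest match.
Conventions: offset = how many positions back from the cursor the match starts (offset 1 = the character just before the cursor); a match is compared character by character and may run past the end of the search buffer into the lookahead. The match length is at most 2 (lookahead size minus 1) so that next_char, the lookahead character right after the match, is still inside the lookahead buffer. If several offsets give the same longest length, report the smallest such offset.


Try each offset into the search buffer:
  offset=1 (pos 3, char 'a'): match length 0
  offset=2 (pos 2, char 'e'): match length 2
  offset=3 (pos 1, char 'a'): match length 0
  offset=4 (pos 0, char 'a'): match length 0
Longest match has length 2 at offset 2.
next_char = character at position 4 + 2 = 6 -> 'f'

Best match: offset=2, length=2 (matching 'ea' starting at position 2)
LZ77 triple: (2, 2, 'f')


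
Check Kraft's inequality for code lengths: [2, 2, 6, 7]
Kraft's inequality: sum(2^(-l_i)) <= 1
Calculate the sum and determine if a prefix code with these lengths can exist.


Sum = 2^(-2) + 2^(-2) + 2^(-6) + 2^(-7)
    = 0.25 + 0.25 + 0.015625 + 0.0078125
    = 67/128 = 0.5234375
Since 0.5234375 <= 1, Kraft's inequality IS satisfied.
A prefix code with these lengths CAN exist.

Kraft sum = 0.5234375. Satisfied.


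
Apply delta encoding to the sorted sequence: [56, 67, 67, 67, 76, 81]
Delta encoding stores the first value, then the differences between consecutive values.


First value: 56
Deltas:
  67 - 56 = 11
  67 - 67 = 0
  67 - 67 = 0
  76 - 67 = 9
  81 - 76 = 5


Delta encoded: [56, 11, 0, 0, 9, 5]


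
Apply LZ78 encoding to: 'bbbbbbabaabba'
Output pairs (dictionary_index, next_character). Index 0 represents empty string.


LZ78 encoding steps:
Dictionary: {0: ''}
Step 1: w='' (idx 0), next='b' -> output (0, 'b'), add 'b' as idx 1
Step 2: w='b' (idx 1), next='b' -> output (1, 'b'), add 'bb' as idx 2
Step 3: w='bb' (idx 2), next='b' -> output (2, 'b'), add 'bbb' as idx 3
Step 4: w='' (idx 0), next='a' -> output (0, 'a'), add 'a' as idx 4
Step 5: w='b' (idx 1), next='a' -> output (1, 'a'), add 'ba' as idx 5
Step 6: w='a' (idx 4), next='b' -> output (4, 'b'), add 'ab' as idx 6
Step 7: w='ba' (idx 5), end of input -> output (5, '')


Encoded: [(0, 'b'), (1, 'b'), (2, 'b'), (0, 'a'), (1, 'a'), (4, 'b'), (5, '')]


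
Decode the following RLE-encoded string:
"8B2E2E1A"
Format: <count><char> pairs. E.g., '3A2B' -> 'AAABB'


Expanding each <count><char> pair:
  8B -> 'BBBBBBBB'
  2E -> 'EE'
  2E -> 'EE'
  1A -> 'A'

Decoded = BBBBBBBBEEEEA


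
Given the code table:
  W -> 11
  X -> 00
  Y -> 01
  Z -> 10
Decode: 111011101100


Decoding:
11 -> W
10 -> Z
11 -> W
10 -> Z
11 -> W
00 -> X


Result: WZWZWX


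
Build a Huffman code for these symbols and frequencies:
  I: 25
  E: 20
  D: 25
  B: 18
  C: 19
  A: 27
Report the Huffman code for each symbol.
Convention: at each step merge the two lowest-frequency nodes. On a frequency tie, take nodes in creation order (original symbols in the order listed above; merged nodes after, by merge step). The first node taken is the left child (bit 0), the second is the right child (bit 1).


Huffman tree construction:
Step 1: Merge B(18) + C(19) = 37
Step 2: Merge E(20) + I(25) = 45
Step 3: Merge D(25) + A(27) = 52
Step 4: Merge (B+C)(37) + (E+I)(45) = 82
Step 5: Merge (D+A)(52) + ((B+C)+(E+I))(82) = 134
Read each symbol's code off the tree from the root (left child = 0, right child = 1).

Codes:
  I: 111 (length 3)
  E: 110 (length 3)
  D: 00 (length 2)
  B: 100 (length 3)
  C: 101 (length 3)
  A: 01 (length 2)
Average code length: 350/134 = 2.6119 bits/symbol


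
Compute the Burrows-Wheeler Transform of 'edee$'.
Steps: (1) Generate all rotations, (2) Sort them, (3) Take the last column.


Rotations (sorted):
  0: $edee -> last char: e
  1: dee$e -> last char: e
  2: e$ede -> last char: e
  3: edee$ -> last char: $
  4: ee$ed -> last char: d


BWT = eee$d


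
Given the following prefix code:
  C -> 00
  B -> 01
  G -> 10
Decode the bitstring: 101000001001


Decoding step by step:
Bits 10 -> G
Bits 10 -> G
Bits 00 -> C
Bits 00 -> C
Bits 10 -> G
Bits 01 -> B


Decoded message: GGCCGB


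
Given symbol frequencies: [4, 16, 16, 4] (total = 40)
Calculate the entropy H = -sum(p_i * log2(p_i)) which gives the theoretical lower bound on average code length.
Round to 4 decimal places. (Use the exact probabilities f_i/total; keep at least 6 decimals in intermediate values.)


Per-symbol terms -p_i * log2(p_i) with p_i = f_i/40:
  p = 4/40 = 0.100000: log2(p) = -3.321928, -p*log2(p) = 0.332193
  p = 16/40 = 0.400000: log2(p) = -1.321928, -p*log2(p) = 0.528771
  p = 16/40 = 0.400000: log2(p) = -1.321928, -p*log2(p) = 0.528771
  p = 4/40 = 0.100000: log2(p) = -3.321928, -p*log2(p) = 0.332193
H = 0.332193 + 0.528771 + 0.528771 + 0.332193 = 1.721928

H = 1.7219 bits/symbol


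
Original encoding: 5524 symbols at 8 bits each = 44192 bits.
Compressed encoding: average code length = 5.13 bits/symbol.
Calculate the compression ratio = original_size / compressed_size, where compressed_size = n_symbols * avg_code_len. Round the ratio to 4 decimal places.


original_size = n_symbols * orig_bits = 5524 * 8 = 44192 bits
compressed_size = n_symbols * avg_code_len = 5524 * 5.13 = 28338.12 bits
ratio = original_size / compressed_size = 44192 / 28338.12 = 1.5595

Compression ratio = 1.5595


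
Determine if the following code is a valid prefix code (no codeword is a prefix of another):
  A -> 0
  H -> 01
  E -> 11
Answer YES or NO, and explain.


Checking each pair (does one codeword prefix another?):
  A='0' vs H='01': prefix -- VIOLATION

NO -- this is NOT a valid prefix code. A (0) is a prefix of H (01).


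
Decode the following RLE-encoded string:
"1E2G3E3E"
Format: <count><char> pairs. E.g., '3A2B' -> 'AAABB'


Expanding each <count><char> pair:
  1E -> 'E'
  2G -> 'GG'
  3E -> 'EEE'
  3E -> 'EEE'

Decoded = EGGEEEEEE


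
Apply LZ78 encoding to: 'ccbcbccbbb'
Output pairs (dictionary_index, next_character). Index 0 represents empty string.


LZ78 encoding steps:
Dictionary: {0: ''}
Step 1: w='' (idx 0), next='c' -> output (0, 'c'), add 'c' as idx 1
Step 2: w='c' (idx 1), next='b' -> output (1, 'b'), add 'cb' as idx 2
Step 3: w='cb' (idx 2), next='c' -> output (2, 'c'), add 'cbc' as idx 3
Step 4: w='cb' (idx 2), next='b' -> output (2, 'b'), add 'cbb' as idx 4
Step 5: w='' (idx 0), next='b' -> output (0, 'b'), add 'b' as idx 5


Encoded: [(0, 'c'), (1, 'b'), (2, 'c'), (2, 'b'), (0, 'b')]


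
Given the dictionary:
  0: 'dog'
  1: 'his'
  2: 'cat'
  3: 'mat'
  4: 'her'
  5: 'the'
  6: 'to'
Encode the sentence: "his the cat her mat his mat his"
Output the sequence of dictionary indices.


Look up each word in the dictionary:
  'his' -> 1
  'the' -> 5
  'cat' -> 2
  'her' -> 4
  'mat' -> 3
  'his' -> 1
  'mat' -> 3
  'his' -> 1

Encoded: [1, 5, 2, 4, 3, 1, 3, 1]


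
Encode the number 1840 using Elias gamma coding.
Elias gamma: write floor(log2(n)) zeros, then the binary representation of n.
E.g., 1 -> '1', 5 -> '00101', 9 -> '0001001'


num_bits = floor(log2(1840)) + 1 = 11
leading_zeros = num_bits - 1 = 10
binary(1840) = 11100110000

Elias gamma(1840) = '0000000000' + '11100110000' = 000000000011100110000 (21 bits)


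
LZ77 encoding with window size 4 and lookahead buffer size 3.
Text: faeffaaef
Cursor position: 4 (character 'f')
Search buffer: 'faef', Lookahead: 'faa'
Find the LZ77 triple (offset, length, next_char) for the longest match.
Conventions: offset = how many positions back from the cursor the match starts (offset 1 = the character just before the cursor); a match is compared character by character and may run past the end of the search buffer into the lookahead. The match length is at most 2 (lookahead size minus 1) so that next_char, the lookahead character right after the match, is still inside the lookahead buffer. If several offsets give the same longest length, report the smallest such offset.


Try each offset into the search buffer:
  offset=1 (pos 3, char 'f'): match length 1
  offset=2 (pos 2, char 'e'): match length 0
  offset=3 (pos 1, char 'a'): match length 0
  offset=4 (pos 0, char 'f'): match length 2
Longest match has length 2 at offset 4.
next_char = character at position 4 + 2 = 6 -> 'a'

Best match: offset=4, length=2 (matching 'fa' starting at position 0)
LZ77 triple: (4, 2, 'a')


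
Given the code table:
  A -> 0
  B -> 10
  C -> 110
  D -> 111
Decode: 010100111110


Decoding:
0 -> A
10 -> B
10 -> B
0 -> A
111 -> D
110 -> C


Result: ABBADC


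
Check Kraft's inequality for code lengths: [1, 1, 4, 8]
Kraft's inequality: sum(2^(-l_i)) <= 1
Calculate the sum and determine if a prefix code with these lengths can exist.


Sum = 2^(-1) + 2^(-1) + 2^(-4) + 2^(-8)
    = 0.5 + 0.5 + 0.0625 + 0.00390625
    = 273/256 = 1.06640625
Since 1.06640625 > 1, Kraft's inequality is NOT satisfied.
A prefix code with these lengths CANNOT exist.

Kraft sum = 1.06640625. Not satisfied.


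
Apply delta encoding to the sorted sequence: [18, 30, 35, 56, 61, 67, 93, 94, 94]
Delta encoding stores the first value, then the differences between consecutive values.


First value: 18
Deltas:
  30 - 18 = 12
  35 - 30 = 5
  56 - 35 = 21
  61 - 56 = 5
  67 - 61 = 6
  93 - 67 = 26
  94 - 93 = 1
  94 - 94 = 0


Delta encoded: [18, 12, 5, 21, 5, 6, 26, 1, 0]


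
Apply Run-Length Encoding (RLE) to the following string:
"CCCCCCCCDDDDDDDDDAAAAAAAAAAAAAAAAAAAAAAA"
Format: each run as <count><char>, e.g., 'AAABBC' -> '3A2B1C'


Scanning runs left to right:
  i=0: run of 'C' x 8 -> '8C'
  i=8: run of 'D' x 9 -> '9D'
  i=17: run of 'A' x 23 -> '23A'

RLE = 8C9D23A


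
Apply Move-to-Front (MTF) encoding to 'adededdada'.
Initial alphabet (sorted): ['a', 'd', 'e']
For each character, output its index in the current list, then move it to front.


MTF encoding:
'a': index 0 in ['a', 'd', 'e'] -> ['a', 'd', 'e']
'd': index 1 in ['a', 'd', 'e'] -> ['d', 'a', 'e']
'e': index 2 in ['d', 'a', 'e'] -> ['e', 'd', 'a']
'd': index 1 in ['e', 'd', 'a'] -> ['d', 'e', 'a']
'e': index 1 in ['d', 'e', 'a'] -> ['e', 'd', 'a']
'd': index 1 in ['e', 'd', 'a'] -> ['d', 'e', 'a']
'd': index 0 in ['d', 'e', 'a'] -> ['d', 'e', 'a']
'a': index 2 in ['d', 'e', 'a'] -> ['a', 'd', 'e']
'd': index 1 in ['a', 'd', 'e'] -> ['d', 'a', 'e']
'a': index 1 in ['d', 'a', 'e'] -> ['a', 'd', 'e']


Output: [0, 1, 2, 1, 1, 1, 0, 2, 1, 1]


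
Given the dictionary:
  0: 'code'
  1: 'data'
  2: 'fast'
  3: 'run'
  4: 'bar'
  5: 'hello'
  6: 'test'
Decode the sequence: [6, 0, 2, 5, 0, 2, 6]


Look up each index in the dictionary:
  6 -> 'test'
  0 -> 'code'
  2 -> 'fast'
  5 -> 'hello'
  0 -> 'code'
  2 -> 'fast'
  6 -> 'test'

Decoded: "test code fast hello code fast test"


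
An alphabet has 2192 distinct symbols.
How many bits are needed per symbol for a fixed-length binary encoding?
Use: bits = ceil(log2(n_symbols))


log2(2192) = 11.098
Bracket: 2^11 = 2048 < 2192 <= 2^12 = 4096
So ceil(log2(2192)) = 12

bits = ceil(log2(2192)) = ceil(11.098) = 12 bits


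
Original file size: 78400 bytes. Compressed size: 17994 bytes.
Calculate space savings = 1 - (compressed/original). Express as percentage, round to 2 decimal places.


ratio = compressed/original = 17994/78400 = 0.229515
savings = 1 - ratio = 1 - 0.229515 = 0.770485
as a percentage: 0.770485 * 100 = 77.05%

Space savings = 1 - 17994/78400 = 77.05%


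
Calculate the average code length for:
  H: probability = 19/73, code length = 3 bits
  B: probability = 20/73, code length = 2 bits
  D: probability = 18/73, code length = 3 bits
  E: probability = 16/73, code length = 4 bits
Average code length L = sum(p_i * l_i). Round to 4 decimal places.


Weighted contributions p_i * l_i:
  H: (19/73) * 3 = 57/73
  B: (20/73) * 2 = 40/73
  D: (18/73) * 3 = 54/73
  E: (16/73) * 4 = 64/73
Sum = (57 + 40 + 54 + 64)/73 = 215/73

L = 215/73 = 2.9452 bits/symbol


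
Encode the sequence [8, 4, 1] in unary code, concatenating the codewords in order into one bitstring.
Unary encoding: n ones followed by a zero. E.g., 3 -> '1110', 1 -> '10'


Encode each number as n ones followed by a terminating 0:
  8 -> 111111110 (9 bits)
  4 -> 11110 (5 bits)
  1 -> 10 (2 bits)
Total length = 9 + 5 + 2 = 16 bits.

Unary([8, 4, 1]) = 1111111101111010 (16 bits)


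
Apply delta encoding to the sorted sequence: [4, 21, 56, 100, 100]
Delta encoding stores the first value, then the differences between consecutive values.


First value: 4
Deltas:
  21 - 4 = 17
  56 - 21 = 35
  100 - 56 = 44
  100 - 100 = 0


Delta encoded: [4, 17, 35, 44, 0]


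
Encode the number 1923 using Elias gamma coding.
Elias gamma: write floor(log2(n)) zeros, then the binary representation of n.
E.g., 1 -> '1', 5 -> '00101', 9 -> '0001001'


num_bits = floor(log2(1923)) + 1 = 11
leading_zeros = num_bits - 1 = 10
binary(1923) = 11110000011

Elias gamma(1923) = '0000000000' + '11110000011' = 000000000011110000011 (21 bits)


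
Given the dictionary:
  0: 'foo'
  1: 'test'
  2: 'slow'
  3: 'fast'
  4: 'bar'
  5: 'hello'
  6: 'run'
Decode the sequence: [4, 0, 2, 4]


Look up each index in the dictionary:
  4 -> 'bar'
  0 -> 'foo'
  2 -> 'slow'
  4 -> 'bar'

Decoded: "bar foo slow bar"
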